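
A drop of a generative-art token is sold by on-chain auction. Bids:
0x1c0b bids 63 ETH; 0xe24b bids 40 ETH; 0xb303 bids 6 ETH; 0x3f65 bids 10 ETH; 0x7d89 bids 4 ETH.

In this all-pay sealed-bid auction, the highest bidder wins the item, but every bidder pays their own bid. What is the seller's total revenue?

Sorting bids: 63 (0x1c0b) > 40 (0xe24b) > 10 (0x3f65) > 6 (0xb303) > 4 (0x7d89)
Every bidder forfeits their bid regardless of winning.
Revenue = 63 + 40 + 6 + 10 + 4 = 123 ETH.

Total revenue: 123 ETH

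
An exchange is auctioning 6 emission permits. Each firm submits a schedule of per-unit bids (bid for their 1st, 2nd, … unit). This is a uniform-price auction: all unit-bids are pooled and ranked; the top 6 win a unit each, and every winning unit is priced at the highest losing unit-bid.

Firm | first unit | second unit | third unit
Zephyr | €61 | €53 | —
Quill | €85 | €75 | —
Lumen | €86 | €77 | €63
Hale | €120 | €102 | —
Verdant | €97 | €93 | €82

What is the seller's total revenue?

Pooled unit-bids ranked (top 6): 120 (Hale-1), 102 (Hale-2), 97 (Verdant-1), 93 (Verdant-2), 86 (Lumen-1), 85 (Quill-1)
The (k+1)-th unit-bid is €82.
Allocation: Hale 2, Lumen 1, Quill 1, Verdant 2. Every unit priced at €82.
Revenue = 6 × 82 = €492.

Total revenue: €492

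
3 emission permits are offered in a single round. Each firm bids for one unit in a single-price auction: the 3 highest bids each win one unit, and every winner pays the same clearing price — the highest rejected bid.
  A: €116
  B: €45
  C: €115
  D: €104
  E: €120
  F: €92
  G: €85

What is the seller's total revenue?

Ordering the bids: 120 (E), 116 (A), 115 (C), 104 (D), 92 (F), …
The 3 highest are E, A, C.
First losing bid is D's €104, which sets the uniform price.
Total revenue = 3 × €104 = €312.

Total revenue: €312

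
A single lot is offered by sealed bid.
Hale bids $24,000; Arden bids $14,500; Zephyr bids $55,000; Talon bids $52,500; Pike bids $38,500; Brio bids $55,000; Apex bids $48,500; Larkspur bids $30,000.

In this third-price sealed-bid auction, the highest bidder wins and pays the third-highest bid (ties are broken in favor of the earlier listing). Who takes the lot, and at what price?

Rule: the highest bidder wins and pays the third-highest bid.
Sorting bids: 55,000 (Zephyr) > 55,000 (Brio) > 52,500 (Talon) > 48,500 (Apex) > 38,500 (Pike) > 30,000 (Larkspur) > …
Zephyr and Brio tie at $55,000; tie-break gives it to Zephyr.
Zephyr wins; payment is bid #3 in the ranking = $52,500.

Zephyr pays $52,500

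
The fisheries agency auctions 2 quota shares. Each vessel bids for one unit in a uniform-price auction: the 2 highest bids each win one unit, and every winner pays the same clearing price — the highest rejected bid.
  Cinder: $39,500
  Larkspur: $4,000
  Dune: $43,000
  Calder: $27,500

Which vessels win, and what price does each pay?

Dune, Cinder; each pays $27,500

Bids ranked high→low: 43,000 (Dune), 39,500 (Cinder), 27,500 (Calder), 4,000 (Larkspur)
Top 2: Dune, Cinder.
First losing bid is Calder's $27,500, which sets the uniform price.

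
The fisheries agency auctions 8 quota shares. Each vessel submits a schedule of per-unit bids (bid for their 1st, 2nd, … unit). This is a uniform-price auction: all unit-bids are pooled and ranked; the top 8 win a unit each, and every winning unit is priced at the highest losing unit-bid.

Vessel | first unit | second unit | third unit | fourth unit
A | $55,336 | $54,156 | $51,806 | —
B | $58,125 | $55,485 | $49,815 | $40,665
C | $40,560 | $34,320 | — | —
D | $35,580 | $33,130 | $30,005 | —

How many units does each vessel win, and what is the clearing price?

A 3, B 4, C 1; clearing price $35,580

All unit-bids, highest first — top 8: 58,125 (B-1), 55,485 (B-2), 55,336 (A-1), 54,156 (A-2), 51,806 (A-3), 49,815 (B-3), 40,665 (B-4), 40,560 (C-1)
The (k+1)-th unit-bid is $35,580.
Allocation: A 3, B 4, C 1.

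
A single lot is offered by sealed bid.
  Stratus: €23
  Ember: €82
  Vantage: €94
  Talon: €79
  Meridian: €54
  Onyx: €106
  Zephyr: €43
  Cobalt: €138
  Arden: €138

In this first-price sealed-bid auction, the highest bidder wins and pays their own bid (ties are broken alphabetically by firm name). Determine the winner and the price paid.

Arden pays €138

Bids in order: 138 (Arden) > 138 (Cobalt) > 106 (Onyx) > 94 (Vantage) > 82 (Ember) > 79 (Talon) > …
Tie at €138 → Arden wins by tie-break.
First-price: Arden pays what they bid, €138.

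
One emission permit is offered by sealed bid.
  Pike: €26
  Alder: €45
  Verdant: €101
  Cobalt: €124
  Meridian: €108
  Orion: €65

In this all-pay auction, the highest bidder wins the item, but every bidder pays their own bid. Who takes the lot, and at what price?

Cobalt pays €124

Sorting bids: 124 (Cobalt) > 108 (Meridian) > 101 (Verdant) > 65 (Orion) > 45 (Alder) > 26 (Pike)
Cobalt wins with the top bid; all bids are sunk regardless.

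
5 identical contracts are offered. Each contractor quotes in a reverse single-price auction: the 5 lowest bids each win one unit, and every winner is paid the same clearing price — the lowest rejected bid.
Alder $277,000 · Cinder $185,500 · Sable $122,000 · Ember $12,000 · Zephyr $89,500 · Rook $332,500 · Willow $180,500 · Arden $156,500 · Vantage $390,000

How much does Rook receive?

Rook is paid $0

Sorting: 12,000 (Ember), 89,500 (Zephyr), 122,000 (Sable), 156,500 (Arden), 180,500 (Willow), 185,500 (Cinder), 277,000 (Alder), …
The 5 lowest are Ember, Zephyr, Sable, Arden, Willow.
Lowest unsuccessful bid: $185,500 → clearing price.
Rook does not win → is paid $0.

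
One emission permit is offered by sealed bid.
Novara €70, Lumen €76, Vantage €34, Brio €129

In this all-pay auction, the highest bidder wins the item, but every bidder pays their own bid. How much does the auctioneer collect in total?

Rule: the highest bidder wins the item, but every bidder pays their own bid.
Bids in order: 129 (Brio) > 76 (Lumen) > 70 (Novara) > 34 (Vantage)
Every bidder forfeits their bid regardless of winning.
Revenue = 70 + 76 + 34 + 129 = €309.

Total revenue: €309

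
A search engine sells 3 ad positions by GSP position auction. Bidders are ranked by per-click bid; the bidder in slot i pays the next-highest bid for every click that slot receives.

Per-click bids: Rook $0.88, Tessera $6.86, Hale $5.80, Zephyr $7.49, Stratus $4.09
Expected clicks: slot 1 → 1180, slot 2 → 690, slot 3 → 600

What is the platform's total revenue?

Sorting advertisers: $7.49 (Zephyr) > $6.86 (Tessera) > $5.80 (Hale) > $4.09 (Stratus) > …
Slot 1: Zephyr pays $6.86 × 1180 = $8094.80
Slot 2: Tessera pays $5.80 × 690 = $4002.00
Slot 3: Hale pays $4.09 × 600 = $2454.00
Total = $14550.80

Total revenue: $14550.80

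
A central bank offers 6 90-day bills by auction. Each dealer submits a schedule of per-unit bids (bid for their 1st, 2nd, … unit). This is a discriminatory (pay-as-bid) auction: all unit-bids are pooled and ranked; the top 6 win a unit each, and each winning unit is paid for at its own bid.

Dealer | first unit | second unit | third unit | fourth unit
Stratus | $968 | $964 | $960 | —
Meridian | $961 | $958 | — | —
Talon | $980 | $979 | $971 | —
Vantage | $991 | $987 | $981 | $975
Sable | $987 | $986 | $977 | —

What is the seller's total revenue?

Total revenue: $5,912

Pooled unit-bids ranked (top 6): 991 (Vantage-1), 987 (Vantage-2), 987 (Sable-1), 986 (Sable-2), 981 (Vantage-3), 980 (Talon-1)
Next rejected bid: $979 (not a price — pay-as-bid).
Each winning unit pays its own bid.
Revenue = 991 + 987 + 987 + 986 + 981 + 980 = $5,912.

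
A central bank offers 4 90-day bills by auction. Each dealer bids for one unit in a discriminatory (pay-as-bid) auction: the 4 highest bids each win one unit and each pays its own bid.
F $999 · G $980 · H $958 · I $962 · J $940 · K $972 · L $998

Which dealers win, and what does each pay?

Bids ranked high→low: 999 (F), 998 (L), 980 (G), 972 (K), 962 (I), 958 (H), …
The 4 highest are F, L, G, K.
Each winner pays its own bid: F $999, L $998, G $980, K $972.

F $999, L $998, G $980, K $972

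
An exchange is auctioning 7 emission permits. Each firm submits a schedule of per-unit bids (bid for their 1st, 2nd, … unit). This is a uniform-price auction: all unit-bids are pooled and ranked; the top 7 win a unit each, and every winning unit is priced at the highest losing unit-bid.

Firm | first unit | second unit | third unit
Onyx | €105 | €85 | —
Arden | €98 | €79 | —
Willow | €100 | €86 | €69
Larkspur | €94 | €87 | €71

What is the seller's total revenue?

Total revenue: €553

Merging the schedules and taking the best 7: 105 (Onyx-1), 100 (Willow-1), 98 (Arden-1), 94 (Larkspur-1), 87 (Larkspur-2), 86 (Willow-2), 85 (Onyx-2)
Highest rejected unit-bid = €79.
Allocation: Arden 1, Larkspur 2, Onyx 2, Willow 2. Every unit priced at €79.
Revenue = 7 × 79 = €553.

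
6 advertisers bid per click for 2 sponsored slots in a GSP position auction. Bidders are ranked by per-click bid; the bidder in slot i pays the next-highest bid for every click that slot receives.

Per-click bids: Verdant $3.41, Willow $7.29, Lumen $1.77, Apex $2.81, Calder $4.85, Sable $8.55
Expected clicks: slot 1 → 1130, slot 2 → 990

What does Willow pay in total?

Willow pays $4801.50

Sorting advertisers: $8.55 (Sable) > $7.29 (Willow) > $4.85 (Calder) > …
Willow holds slot 2 → pays next bid $4.85 × 990 clicks = $4801.50.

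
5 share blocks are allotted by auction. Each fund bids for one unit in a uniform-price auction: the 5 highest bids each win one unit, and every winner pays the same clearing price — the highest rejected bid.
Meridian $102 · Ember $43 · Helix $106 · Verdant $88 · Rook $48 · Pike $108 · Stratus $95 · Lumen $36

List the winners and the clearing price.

Ordering the bids: 108 (Pike), 106 (Helix), 102 (Meridian), 95 (Stratus), 88 (Verdant), 48 (Rook), 43 (Ember), …
Winners (5 units): Pike, Helix, Meridian, Stratus, Verdant.
Clearing price = highest rejected bid = $48.

Pike, Helix, Meridian, Stratus, Verdant; each pays $48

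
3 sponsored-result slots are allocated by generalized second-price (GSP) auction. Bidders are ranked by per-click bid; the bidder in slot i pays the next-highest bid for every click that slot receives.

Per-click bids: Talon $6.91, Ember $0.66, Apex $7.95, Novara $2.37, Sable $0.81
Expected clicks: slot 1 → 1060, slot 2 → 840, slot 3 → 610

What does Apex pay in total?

Per-click bids in order: $7.95 (Apex) > $6.91 (Talon) > $2.37 (Novara) > $0.81 (Sable) > …
Apex holds slot 1 → pays next bid $6.91 × 1060 clicks = $7324.60.

Apex pays $7324.60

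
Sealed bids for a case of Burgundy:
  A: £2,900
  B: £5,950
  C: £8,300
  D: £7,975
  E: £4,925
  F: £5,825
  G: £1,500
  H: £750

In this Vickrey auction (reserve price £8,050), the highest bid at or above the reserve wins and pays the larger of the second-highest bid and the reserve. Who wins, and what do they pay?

C pays £8,050

Vickrey auction (reserve price £8,050): the highest bid at or above the reserve wins and pays the larger of the second-highest bid and the reserve.
Bids ranked: 8,300 (C) > 7,975 (D) > 5,950 (B) > 5,825 (F) > 4,925 (E) > 2,900 (A) > …
C has the top bid at or above the reserve (£8,300).
max(second-highest £7,975, reserve £8,050) = £8,050.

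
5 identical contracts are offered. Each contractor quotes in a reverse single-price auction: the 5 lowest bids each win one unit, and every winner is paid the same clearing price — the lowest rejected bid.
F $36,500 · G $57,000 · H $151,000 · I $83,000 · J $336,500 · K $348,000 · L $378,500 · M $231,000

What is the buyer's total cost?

Total cost: $1,682,500

Ordering the bids: 36,500 (F), 57,000 (G), 83,000 (I), 151,000 (H), 231,000 (M), 336,500 (J), 348,000 (K), …
The 5 lowest are F, G, I, H, M.
First losing bid is J's $336,500, which sets the uniform price.
Total cost = 5 × $336,500 = $1,682,500.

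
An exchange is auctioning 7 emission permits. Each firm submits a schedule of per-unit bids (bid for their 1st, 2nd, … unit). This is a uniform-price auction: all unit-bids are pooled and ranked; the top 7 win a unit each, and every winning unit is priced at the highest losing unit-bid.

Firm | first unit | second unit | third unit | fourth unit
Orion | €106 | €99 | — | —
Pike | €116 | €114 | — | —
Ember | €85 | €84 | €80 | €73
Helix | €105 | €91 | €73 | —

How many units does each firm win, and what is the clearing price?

Ember 1, Helix 2, Orion 2, Pike 2; clearing price €84

Merging the schedules and taking the best 7: 116 (Pike-1), 114 (Pike-2), 106 (Orion-1), 105 (Helix-1), 99 (Orion-2), 91 (Helix-2), 85 (Ember-1)
First bid not allocated: €84.
Allocation: Ember 1, Helix 2, Orion 2, Pike 2.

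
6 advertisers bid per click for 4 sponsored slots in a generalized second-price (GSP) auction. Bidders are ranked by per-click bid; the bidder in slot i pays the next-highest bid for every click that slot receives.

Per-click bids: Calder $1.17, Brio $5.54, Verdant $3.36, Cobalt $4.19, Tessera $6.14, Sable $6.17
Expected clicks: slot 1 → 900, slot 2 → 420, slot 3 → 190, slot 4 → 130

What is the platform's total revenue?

Sorting advertisers: $6.17 (Sable) > $6.14 (Tessera) > $5.54 (Brio) > $4.19 (Cobalt) > $3.36 (Verdant) > …
Slot 1: Sable pays $6.14 × 900 = $5526.00
Slot 2: Tessera pays $5.54 × 420 = $2326.80
Slot 3: Brio pays $4.19 × 190 = $796.10
Slot 4: Cobalt pays $3.36 × 130 = $436.80
Total = $9085.70

Total revenue: $9085.70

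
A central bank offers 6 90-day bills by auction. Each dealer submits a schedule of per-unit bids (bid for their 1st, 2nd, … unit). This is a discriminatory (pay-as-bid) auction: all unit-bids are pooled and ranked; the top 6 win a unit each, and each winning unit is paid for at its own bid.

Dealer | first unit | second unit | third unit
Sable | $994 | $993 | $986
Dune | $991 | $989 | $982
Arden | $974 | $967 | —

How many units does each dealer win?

Dune 3, Sable 3

Pooled unit-bids ranked (top 6): 994 (Sable-1), 993 (Sable-2), 991 (Dune-1), 989 (Dune-2), 986 (Sable-3), 982 (Dune-3)
Next rejected bid: $974 (not a price — pay-as-bid).
Allocation: Dune 3, Sable 3.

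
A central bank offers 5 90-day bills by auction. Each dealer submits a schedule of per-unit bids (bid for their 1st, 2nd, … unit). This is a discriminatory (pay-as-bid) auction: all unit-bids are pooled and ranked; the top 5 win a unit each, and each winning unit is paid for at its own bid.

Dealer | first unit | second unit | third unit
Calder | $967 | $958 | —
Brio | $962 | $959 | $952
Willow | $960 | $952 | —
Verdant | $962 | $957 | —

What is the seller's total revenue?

Merging the schedules and taking the best 5: 967 (Calder-1), 962 (Brio-1), 962 (Verdant-1), 960 (Willow-1), 959 (Brio-2)
Next rejected bid: $958 (not a price — pay-as-bid).
Each winning unit pays its own bid.
Revenue = 967 + 962 + 962 + 960 + 959 = $4,810.

Total revenue: $4,810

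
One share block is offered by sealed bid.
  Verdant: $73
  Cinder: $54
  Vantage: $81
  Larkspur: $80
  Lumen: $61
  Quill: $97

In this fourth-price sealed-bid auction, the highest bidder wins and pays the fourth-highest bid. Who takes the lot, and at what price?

Fourth-price sealed-bid auction: the highest bidder wins and pays the fourth-highest bid.
Bids ranked: 97 (Quill) > 81 (Vantage) > 80 (Larkspur) > 73 (Verdant) > 61 (Lumen) > 54 (Cinder)
Quill is highest; pays the fourth-highest bid, $73.

Quill pays $73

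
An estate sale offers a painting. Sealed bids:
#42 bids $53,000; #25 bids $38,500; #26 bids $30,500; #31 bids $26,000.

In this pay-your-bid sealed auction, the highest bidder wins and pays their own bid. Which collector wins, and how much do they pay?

Sorting bids: 53,000 (#42) > 38,500 (#25) > 30,500 (#26) > 26,000 (#31)
#42 has the highest bid and pays exactly that: $53,000.

#42 pays $53,000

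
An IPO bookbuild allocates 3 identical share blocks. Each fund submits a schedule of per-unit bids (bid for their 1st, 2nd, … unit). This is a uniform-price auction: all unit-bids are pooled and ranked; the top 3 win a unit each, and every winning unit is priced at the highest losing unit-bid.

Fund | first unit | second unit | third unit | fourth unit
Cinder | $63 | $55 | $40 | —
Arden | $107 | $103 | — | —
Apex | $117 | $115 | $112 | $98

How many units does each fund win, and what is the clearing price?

All unit-bids, highest first — top 3: 117 (Apex-1), 115 (Apex-2), 112 (Apex-3)
First bid not allocated: $107.
Allocation: Apex 3.

Apex 3; clearing price $107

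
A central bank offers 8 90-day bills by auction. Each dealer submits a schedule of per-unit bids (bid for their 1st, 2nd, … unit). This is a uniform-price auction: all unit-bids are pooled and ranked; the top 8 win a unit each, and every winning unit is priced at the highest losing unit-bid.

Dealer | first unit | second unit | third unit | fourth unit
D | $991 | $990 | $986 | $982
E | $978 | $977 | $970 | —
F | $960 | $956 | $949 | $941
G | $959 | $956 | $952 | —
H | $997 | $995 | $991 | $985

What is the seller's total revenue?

All unit-bids, highest first — top 8: 997 (H-1), 995 (H-2), 991 (D-1), 991 (H-3), 990 (D-2), 986 (D-3), 985 (H-4), 982 (D-4)
The (k+1)-th unit-bid is $978.
Allocation: D 4, H 4. Every unit priced at $978.
Revenue = 8 × 978 = $7,824.

Total revenue: $7,824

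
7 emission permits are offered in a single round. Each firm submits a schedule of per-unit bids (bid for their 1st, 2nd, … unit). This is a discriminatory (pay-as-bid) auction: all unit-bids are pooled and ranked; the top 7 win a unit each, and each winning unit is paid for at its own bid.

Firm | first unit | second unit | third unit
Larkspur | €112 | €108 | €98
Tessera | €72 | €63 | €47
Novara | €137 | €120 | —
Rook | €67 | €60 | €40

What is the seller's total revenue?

All unit-bids, highest first — top 7: 137 (Novara-1), 120 (Novara-2), 112 (Larkspur-1), 108 (Larkspur-2), 98 (Larkspur-3), 72 (Tessera-1), 67 (Rook-1)
Next rejected bid: €63 (not a price — pay-as-bid).
Each winning unit pays its own bid.
Revenue = 137 + 120 + 112 + 108 + 98 + 72 + 67 = €714.

Total revenue: €714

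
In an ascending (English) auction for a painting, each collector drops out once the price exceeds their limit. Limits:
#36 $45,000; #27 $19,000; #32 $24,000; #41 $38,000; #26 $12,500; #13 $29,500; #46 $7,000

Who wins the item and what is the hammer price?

#36 wins at $38,000

Limits ranked: 45,000 (#36) > 38,000 (#41) > 29,500 (#13) > 24,000 (#32) > 19,000 (#27) > 12,500 (#26) > …
#41 is the last rival to drop out, at $38,000; #36 remains and wins at that price.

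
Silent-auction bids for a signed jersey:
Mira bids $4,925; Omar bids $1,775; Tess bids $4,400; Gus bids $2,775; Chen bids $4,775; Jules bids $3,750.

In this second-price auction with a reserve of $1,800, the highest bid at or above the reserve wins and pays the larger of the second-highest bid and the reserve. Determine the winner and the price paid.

Mira pays $4,775

Sorting bids: 4,925 (Mira) > 4,775 (Chen) > 4,400 (Tess) > 3,750 (Jules) > 2,775 (Gus) > 1,775 (Omar)
Highest eligible bid: Mira at $4,925.
max(second-highest $4,775, reserve $1,800) = $4,775; the reserve does not bind.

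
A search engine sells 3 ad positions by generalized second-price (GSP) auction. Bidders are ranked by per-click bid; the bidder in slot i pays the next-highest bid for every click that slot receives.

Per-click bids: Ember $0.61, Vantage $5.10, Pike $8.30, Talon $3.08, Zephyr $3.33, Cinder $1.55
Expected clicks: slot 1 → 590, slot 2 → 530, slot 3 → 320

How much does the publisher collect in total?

Sorting advertisers: $8.30 (Pike) > $5.10 (Vantage) > $3.33 (Zephyr) > $3.08 (Talon) > …
Slot 1: Pike pays $5.10 × 590 = $3009.00
Slot 2: Vantage pays $3.33 × 530 = $1764.90
Slot 3: Zephyr pays $3.08 × 320 = $985.60
Total = $5759.50

Total revenue: $5759.50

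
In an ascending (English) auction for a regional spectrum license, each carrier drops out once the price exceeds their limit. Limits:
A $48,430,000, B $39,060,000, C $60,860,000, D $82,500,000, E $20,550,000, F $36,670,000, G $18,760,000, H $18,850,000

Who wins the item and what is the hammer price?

Limits in order: 82,500,000 (D) > 60,860,000 (C) > 48,430,000 (A) > 39,060,000 (B) > 36,670,000 (F) > 20,550,000 (E) > …
C is the last rival to drop out, at $60,860,000; D remains and wins at that price.

D wins at $60,860,000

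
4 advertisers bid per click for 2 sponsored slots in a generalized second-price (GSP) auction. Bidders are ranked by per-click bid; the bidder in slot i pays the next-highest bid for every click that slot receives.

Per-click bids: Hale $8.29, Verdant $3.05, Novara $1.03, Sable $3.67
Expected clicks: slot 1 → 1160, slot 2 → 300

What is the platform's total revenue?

Total revenue: $5172.20

Ranked by bid: $8.29 (Hale) > $3.67 (Sable) > $3.05 (Verdant) > …
Slot 1: Hale pays $3.67 × 1160 = $4257.20
Slot 2: Sable pays $3.05 × 300 = $915.00
Total = $5172.20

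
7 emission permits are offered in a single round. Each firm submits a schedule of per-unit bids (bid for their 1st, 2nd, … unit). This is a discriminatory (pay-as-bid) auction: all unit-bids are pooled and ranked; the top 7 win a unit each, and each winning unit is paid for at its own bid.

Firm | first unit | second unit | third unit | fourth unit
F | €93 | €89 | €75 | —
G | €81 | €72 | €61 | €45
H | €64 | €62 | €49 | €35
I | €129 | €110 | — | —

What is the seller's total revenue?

Merging the schedules and taking the best 7: 129 (I-1), 110 (I-2), 93 (F-1), 89 (F-2), 81 (G-1), 75 (F-3), 72 (G-2)
Next rejected bid: €64 (not a price — pay-as-bid).
Each winning unit pays its own bid.
Revenue = 129 + 110 + 93 + 89 + 81 + 75 + 72 = €649.

Total revenue: €649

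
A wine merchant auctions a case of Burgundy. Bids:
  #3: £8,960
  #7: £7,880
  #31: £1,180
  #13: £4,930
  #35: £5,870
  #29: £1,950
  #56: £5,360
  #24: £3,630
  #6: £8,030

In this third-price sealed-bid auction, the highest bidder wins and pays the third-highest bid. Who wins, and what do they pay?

#3 pays £7,880

Third-price sealed-bid auction: the highest bidder wins and pays the third-highest bid.
Bids ranked: 8,960 (#3) > 8,030 (#6) > 7,880 (#7) > 5,870 (#35) > 5,360 (#56) > 4,930 (#13) > …
#3 is highest; pays the third-highest bid, £7,880.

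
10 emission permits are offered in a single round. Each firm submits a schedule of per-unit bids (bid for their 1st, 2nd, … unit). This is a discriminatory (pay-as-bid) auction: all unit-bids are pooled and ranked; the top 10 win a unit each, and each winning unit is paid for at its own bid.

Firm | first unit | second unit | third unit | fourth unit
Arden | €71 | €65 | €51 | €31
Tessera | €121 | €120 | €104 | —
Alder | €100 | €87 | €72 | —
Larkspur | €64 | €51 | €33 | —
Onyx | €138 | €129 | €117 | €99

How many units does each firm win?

Alder 3, Onyx 4, Tessera 3

Merging the schedules and taking the best 10: 138 (Onyx-1), 129 (Onyx-2), 121 (Tessera-1), 120 (Tessera-2), 117 (Onyx-3), 104 (Tessera-3), 100 (Alder-1), 99 (Onyx-4), 87 (Alder-2), 72 (Alder-3)
Next rejected bid: €71 (not a price — pay-as-bid).
Allocation: Alder 3, Onyx 4, Tessera 3.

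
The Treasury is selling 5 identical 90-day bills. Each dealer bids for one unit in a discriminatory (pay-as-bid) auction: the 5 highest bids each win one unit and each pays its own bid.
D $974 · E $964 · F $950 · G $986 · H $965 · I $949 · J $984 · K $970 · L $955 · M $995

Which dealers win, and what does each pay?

Bids ranked high→low: 995 (M), 986 (G), 984 (J), 974 (D), 970 (K), 965 (H), 964 (E), …
Winners (5 units): M, G, J, D, K.
Each winner pays its own bid: M $995, G $986, J $984, D $974, K $970.

M $995, G $986, J $984, D $974, K $970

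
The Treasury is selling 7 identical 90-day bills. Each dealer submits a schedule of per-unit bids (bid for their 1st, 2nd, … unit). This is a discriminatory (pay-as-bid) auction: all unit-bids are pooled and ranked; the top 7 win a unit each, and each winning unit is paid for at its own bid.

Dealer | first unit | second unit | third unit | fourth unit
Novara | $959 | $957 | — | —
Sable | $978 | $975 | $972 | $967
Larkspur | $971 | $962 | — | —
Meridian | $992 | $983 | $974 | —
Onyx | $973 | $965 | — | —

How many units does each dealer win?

Meridian 3, Onyx 1, Sable 3

All unit-bids, highest first — top 7: 992 (Meridian-1), 983 (Meridian-2), 978 (Sable-1), 975 (Sable-2), 974 (Meridian-3), 973 (Onyx-1), 972 (Sable-3)
Next rejected bid: $971 (not a price — pay-as-bid).
Allocation: Meridian 3, Onyx 1, Sable 3.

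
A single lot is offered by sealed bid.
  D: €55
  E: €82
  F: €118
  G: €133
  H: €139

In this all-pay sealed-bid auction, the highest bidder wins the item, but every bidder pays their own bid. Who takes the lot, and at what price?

H pays €139

Rule: the highest bidder wins the item, but every bidder pays their own bid.
Sorting bids: 139 (H) > 133 (G) > 118 (F) > 82 (E) > 55 (D)
H is highest and takes the item; every bidder forfeits their bid.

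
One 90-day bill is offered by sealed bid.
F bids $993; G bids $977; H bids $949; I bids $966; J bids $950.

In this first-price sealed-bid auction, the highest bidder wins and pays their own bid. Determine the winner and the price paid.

F pays $993

Bids in order: 993 (F) > 977 (G) > 966 (I) > 950 (J) > 949 (H)
First-price: F pays what they bid, $993.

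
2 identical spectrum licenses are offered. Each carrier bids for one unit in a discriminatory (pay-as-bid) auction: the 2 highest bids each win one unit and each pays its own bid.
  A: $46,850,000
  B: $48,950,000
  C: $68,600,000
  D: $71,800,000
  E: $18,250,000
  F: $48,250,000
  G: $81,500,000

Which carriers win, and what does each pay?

Ordering the bids: 81,500,000 (G), 71,800,000 (D), 68,600,000 (C), 48,950,000 (B), …
The 2 highest are G, D.
Each winner pays its own bid: G $81,500,000, D $71,800,000.

G $81,500,000, D $71,800,000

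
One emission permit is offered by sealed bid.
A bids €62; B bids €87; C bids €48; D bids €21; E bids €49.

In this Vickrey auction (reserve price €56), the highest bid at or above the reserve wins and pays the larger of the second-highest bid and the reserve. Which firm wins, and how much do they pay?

B pays €62

Bids ranked: 87 (B) > 62 (A) > 49 (E) > 48 (C) > 21 (D)
B has the top bid at or above the reserve (€87).
Second-highest bid €62 exceeds the reserve €56 → payment €62.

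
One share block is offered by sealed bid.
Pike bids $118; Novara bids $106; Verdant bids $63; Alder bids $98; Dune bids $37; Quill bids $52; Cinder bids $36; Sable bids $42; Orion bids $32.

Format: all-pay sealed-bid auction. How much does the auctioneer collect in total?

Total revenue: $584

All-pay sealed-bid auction: the highest bidder wins the item, but every bidder pays their own bid.
Sorting bids: 118 (Pike) > 106 (Novara) > 98 (Alder) > 63 (Verdant) > 52 (Quill) > 42 (Sable) > …
Pike wins with the top bid; all bids are sunk regardless.
Every bidder forfeits their bid regardless of winning.
Revenue = 118 + 106 + 63 + 98 + 37 + 52 + 36 + 42 + 32 = $584.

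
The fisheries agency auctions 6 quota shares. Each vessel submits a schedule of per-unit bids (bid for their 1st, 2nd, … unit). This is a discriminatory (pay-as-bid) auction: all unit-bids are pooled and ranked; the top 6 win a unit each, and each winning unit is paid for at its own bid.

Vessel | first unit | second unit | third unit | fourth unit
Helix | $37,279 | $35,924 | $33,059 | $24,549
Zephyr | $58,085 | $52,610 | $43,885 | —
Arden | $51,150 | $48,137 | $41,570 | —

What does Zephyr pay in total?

Zephyr pays $154,580

All unit-bids, highest first — top 6: 58,085 (Zephyr-1), 52,610 (Zephyr-2), 51,150 (Arden-1), 48,137 (Arden-2), 43,885 (Zephyr-3), 41,570 (Arden-3)
Next rejected bid: $37,279 (not a price — pay-as-bid).
Zephyr's winning unit-bids: 58,085 + 52,610 + 43,885 = $154,580.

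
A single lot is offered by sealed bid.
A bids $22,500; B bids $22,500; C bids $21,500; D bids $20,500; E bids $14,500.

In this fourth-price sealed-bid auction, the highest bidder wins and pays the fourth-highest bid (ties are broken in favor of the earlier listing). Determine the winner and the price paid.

Bids ranked: 22,500 (A) > 22,500 (B) > 21,500 (C) > 20,500 (D) > 14,500 (E)
A and B tie at $22,500; tie-break gives it to A.
A is highest; pays the fourth-highest bid, $20,500.

A pays $20,500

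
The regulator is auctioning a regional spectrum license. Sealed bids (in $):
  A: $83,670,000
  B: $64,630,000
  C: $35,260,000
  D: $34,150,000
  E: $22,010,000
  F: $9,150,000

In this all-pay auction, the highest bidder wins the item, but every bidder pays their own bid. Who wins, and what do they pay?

Sorting bids: 83,670,000 (A) > 64,630,000 (B) > 35,260,000 (C) > 34,150,000 (D) > 22,010,000 (E) > 9,150,000 (F)
A wins with the top bid; all bids are sunk regardless.

A pays $83,670,000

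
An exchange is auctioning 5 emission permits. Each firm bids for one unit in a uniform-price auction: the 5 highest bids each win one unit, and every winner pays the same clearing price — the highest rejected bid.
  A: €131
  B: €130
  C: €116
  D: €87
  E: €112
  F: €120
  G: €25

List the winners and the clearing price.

A, B, F, C, E; each pays €87

Bids ranked high→low: 131 (A), 130 (B), 120 (F), 116 (C), 112 (E), 87 (D), 25 (G)
Winners (5 units): A, B, F, C, E.
Clearing price = highest rejected bid = €87.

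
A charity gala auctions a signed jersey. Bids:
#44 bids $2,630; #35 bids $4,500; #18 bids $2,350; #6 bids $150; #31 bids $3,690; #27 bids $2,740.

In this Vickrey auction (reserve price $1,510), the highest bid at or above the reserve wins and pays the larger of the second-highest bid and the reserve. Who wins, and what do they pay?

#35 pays $3,690

Vickrey auction (reserve price $1,510): the highest bid at or above the reserve wins and pays the larger of the second-highest bid and the reserve.
Bids ranked: 4,500 (#35) > 3,690 (#31) > 2,740 (#27) > 2,630 (#44) > 2,350 (#18) > 150 (#6)
Highest eligible bid: #35 at $4,500.
Second-highest bid $3,690 exceeds the reserve $1,510 → payment $3,690.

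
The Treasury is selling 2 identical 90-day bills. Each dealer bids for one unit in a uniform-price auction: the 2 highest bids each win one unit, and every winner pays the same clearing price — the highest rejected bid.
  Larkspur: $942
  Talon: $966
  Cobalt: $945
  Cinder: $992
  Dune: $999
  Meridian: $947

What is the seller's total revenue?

Total revenue: $1,932

Sorting: 999 (Dune), 992 (Cinder), 966 (Talon), 947 (Meridian), …
Winners (2 units): Dune, Cinder.
Highest unsuccessful bid: $966 → clearing price.
Total revenue = 2 × $966 = $1,932.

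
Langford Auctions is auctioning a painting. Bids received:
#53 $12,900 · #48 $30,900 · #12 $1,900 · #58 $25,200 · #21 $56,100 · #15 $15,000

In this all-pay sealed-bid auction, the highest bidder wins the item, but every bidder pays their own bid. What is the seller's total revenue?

Total revenue: $142,000

Bids ranked: 56,100 (#21) > 30,900 (#48) > 25,200 (#58) > 15,000 (#15) > 12,900 (#53) > 1,900 (#12)
#21 wins with the top bid; all bids are sunk regardless.
Every bidder forfeits their bid regardless of winning.
Revenue = 12,900 + 30,900 + 1,900 + 25,200 + 56,100 + 15,000 = $142,000.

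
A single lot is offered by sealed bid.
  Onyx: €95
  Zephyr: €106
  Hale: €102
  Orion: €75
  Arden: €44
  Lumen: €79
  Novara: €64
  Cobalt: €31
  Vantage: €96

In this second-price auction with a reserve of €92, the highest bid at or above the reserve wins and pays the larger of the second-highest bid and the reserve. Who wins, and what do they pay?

Zephyr pays €102

Bids ranked: 106 (Zephyr) > 102 (Hale) > 96 (Vantage) > 95 (Onyx) > 79 (Lumen) > 75 (Orion) > …
Zephyr has the top bid at or above the reserve (€106).
Second-highest bid €102 exceeds the reserve €92 → payment €102.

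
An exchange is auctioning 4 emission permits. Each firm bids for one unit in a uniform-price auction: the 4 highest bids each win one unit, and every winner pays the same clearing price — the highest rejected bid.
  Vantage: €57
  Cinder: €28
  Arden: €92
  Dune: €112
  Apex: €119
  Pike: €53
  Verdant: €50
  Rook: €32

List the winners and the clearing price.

Sorting: 119 (Apex), 112 (Dune), 92 (Arden), 57 (Vantage), 53 (Pike), 50 (Verdant), …
Winners (4 units): Apex, Dune, Arden, Vantage.
Clearing price = highest rejected bid = €53.

Apex, Dune, Arden, Vantage; each pays €53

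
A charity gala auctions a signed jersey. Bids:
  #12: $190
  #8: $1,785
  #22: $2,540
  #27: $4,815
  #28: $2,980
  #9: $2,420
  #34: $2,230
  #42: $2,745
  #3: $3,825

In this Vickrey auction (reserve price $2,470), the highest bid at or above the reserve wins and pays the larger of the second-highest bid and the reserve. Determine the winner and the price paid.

#27 pays $3,825

Bids ranked: 4,815 (#27) > 3,825 (#3) > 2,980 (#28) > 2,745 (#42) > 2,540 (#22) > 2,420 (#9) > …
Highest eligible bid: #27 at $4,815.
Second-highest bid $3,825 exceeds the reserve $2,470 → payment $3,825.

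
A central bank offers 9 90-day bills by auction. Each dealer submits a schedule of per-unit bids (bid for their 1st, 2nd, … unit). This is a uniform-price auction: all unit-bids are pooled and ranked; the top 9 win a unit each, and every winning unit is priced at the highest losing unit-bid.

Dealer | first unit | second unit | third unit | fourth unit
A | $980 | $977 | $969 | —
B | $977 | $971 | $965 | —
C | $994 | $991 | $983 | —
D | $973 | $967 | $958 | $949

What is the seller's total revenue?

Total revenue: $8,703

All unit-bids, highest first — top 9: 994 (C-1), 991 (C-2), 983 (C-3), 980 (A-1), 977 (A-2), 977 (B-1), 973 (D-1), 971 (B-2), 969 (A-3)
First bid not allocated: $967.
Allocation: A 3, B 2, C 3, D 1. Every unit priced at $967.
Revenue = 9 × 967 = $8,703.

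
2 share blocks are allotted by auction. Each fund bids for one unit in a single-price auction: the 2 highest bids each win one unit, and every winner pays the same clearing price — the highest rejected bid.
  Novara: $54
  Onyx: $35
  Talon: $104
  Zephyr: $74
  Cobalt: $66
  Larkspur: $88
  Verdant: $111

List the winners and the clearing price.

Sorting: 111 (Verdant), 104 (Talon), 88 (Larkspur), 74 (Zephyr), …
The 2 highest are Verdant, Talon.
Clearing price = highest rejected bid = $88.

Verdant, Talon; each pays $88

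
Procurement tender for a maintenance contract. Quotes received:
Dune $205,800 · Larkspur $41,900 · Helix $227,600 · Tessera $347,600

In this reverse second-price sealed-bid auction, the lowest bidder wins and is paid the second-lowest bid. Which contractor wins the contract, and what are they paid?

Rule: the lowest bidder wins and is paid the second-lowest bid.
Bids ranked: 41,900 (Larkspur) < 205,800 (Dune) < 227,600 (Helix) < 347,600 (Tessera)
Second-price: Larkspur is paid Dune's bid of $205,800.

Larkspur is paid $205,800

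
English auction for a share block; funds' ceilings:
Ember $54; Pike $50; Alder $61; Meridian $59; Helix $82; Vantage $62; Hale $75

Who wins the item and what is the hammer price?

Rule: the price rises until one bidder remains; the winner pays the price at which the last rival dropped out.
Limits in order: 82 (Helix) > 75 (Hale) > 62 (Vantage) > 61 (Alder) > 59 (Meridian) > 54 (Ember) > …
Hale is the last rival to drop out, at $75; Helix remains and wins at that price.

Helix wins at $75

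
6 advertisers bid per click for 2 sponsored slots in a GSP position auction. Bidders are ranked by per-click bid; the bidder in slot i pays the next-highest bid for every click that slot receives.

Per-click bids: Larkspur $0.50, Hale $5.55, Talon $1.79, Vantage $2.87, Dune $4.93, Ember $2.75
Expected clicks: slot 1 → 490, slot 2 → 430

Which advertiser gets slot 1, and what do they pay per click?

Ranked by bid: $5.55 (Hale) > $4.93 (Dune) > $2.87 (Vantage) > …
Slot 1 goes to the first-ranked bidder, Hale, who pays the next bid down: $4.93/click.

Hale; $4.93 per click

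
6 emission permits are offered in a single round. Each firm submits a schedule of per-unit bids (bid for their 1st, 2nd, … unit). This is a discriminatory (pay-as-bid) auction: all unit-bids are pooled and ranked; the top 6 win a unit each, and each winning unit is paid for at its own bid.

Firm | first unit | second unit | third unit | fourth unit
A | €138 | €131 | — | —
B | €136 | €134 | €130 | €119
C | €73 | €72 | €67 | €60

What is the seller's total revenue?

Pooled unit-bids ranked (top 6): 138 (A-1), 136 (B-1), 134 (B-2), 131 (A-2), 130 (B-3), 119 (B-4)
Next rejected bid: €73 (not a price — pay-as-bid).
Each winning unit pays its own bid.
Revenue = 138 + 136 + 134 + 131 + 130 + 119 = €788.

Total revenue: €788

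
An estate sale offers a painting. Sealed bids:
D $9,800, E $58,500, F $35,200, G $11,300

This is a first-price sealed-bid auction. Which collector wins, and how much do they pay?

Rule: the highest bidder wins and pays their own bid.
Bids in order: 58,500 (E) > 35,200 (F) > 11,300 (G) > 9,800 (D)
E has the highest bid and pays exactly that: $58,500.

E pays $58,500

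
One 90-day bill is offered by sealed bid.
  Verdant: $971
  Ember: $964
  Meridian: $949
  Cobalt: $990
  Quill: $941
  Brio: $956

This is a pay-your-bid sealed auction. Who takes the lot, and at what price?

Cobalt pays $990

Bids in order: 990 (Cobalt) > 971 (Verdant) > 964 (Ember) > 956 (Brio) > 949 (Meridian) > 941 (Quill)
First-price: Cobalt pays what they bid, $990.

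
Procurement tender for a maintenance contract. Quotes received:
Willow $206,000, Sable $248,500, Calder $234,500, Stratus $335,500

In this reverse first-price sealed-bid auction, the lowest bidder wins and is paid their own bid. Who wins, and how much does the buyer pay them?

Reverse first-price sealed-bid auction: the lowest bidder wins and is paid their own bid.
Sorting bids: 206,000 (Willow) < 234,500 (Calder) < 248,500 (Sable) < 335,500 (Stratus)
First-price: Willow is paid what they bid, $206,000.

Willow is paid $206,000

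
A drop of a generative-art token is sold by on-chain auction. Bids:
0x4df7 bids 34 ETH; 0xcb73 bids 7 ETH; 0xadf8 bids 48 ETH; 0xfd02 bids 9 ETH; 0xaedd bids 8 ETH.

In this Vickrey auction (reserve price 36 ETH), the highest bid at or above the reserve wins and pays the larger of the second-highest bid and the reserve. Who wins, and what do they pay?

0xadf8 pays 36 ETH

Rule: the highest bid at or above the reserve wins and pays the larger of the second-highest bid and the reserve.
Bids in order: 48 (0xadf8) > 34 (0x4df7) > 9 (0xfd02) > 8 (0xaedd) > 7 (0xcb73)
0xadf8 has the top bid at or above the reserve (48 ETH).
Second-highest bid 34 ETH is below the reserve 36 ETH, so the reserve binds → payment 36 ETH.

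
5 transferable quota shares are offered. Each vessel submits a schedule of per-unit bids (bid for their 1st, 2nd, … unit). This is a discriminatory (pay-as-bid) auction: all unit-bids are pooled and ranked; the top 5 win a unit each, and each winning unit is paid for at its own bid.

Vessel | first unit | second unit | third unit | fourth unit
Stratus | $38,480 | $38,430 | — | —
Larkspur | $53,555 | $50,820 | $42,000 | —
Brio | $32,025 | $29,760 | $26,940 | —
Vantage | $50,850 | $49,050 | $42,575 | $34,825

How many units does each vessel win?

All unit-bids, highest first — top 5: 53,555 (Larkspur-1), 50,850 (Vantage-1), 50,820 (Larkspur-2), 49,050 (Vantage-2), 42,575 (Vantage-3)
Next rejected bid: $42,000 (not a price — pay-as-bid).
Allocation: Larkspur 2, Vantage 3.

Larkspur 2, Vantage 3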